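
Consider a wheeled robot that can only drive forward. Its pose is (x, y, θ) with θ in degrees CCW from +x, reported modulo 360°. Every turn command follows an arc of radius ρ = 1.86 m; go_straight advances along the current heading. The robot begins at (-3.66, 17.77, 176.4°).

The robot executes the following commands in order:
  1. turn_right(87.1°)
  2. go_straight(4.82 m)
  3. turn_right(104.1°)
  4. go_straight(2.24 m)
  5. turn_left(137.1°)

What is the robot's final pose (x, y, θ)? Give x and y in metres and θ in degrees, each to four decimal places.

(1.2038, 28.4642, 122.3000°)

set_pose: (x, y, θ) = (-3.6600, 17.7700, 176.4000°), ρ = 1.86
turn_right(87.1°): centre at ρ to the right, rotate −87.1° → (-5.4031, 19.6491, 89.3000°)
go_straight(4.82): x += 4.82·cos θ, y += 4.82·sin θ → (-5.3442, 24.4687, 89.3000°)
turn_right(104.1°): centre at ρ to the right, rotate −104.1° → (-3.0092, 26.2443, -14.8000° ≡ 345.2000°)
go_straight(2.24): x += 2.24·cos θ, y += 2.24·sin θ → (-0.8435, 25.6721, 345.2000°)
turn_left(137.1°): centre at ρ to the left, rotate +137.1° → (1.2038, 28.4642, 482.3000° ≡ 122.3000°)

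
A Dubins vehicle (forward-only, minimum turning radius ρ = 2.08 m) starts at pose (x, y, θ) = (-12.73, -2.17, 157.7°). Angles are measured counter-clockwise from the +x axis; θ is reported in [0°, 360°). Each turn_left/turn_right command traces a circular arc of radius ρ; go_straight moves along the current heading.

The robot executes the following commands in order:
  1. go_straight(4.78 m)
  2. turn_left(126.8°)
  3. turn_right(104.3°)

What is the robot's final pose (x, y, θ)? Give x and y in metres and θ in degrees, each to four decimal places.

set_pose: (x, y, θ) = (-12.7300, -2.1700, 157.7000°), ρ = 2.08
go_straight(4.78): x += 4.78·cos θ, y += 4.78·sin θ → (-17.1525, -0.3562, 157.7000°)
turn_left(126.8°): centre at ρ to the left, rotate +126.8° → (-19.9555, -2.8014, 284.5000°)
turn_right(104.3°): centre at ρ to the right, rotate −104.3° → (-21.9620, -5.4022, 180.2000°)

(-21.9620, -5.4022, 180.2000°)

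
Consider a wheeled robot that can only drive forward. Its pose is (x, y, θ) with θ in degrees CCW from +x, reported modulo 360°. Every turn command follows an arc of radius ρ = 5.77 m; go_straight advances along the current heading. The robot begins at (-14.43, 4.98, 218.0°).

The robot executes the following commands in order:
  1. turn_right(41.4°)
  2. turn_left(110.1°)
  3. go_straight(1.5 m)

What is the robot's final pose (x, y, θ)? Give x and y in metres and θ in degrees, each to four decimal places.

set_pose: (x, y, θ) = (-14.4300, 4.9800, 218.0000°), ρ = 5.77
turn_right(41.4°): centre at ρ to the right, rotate −41.4° → (-18.3246, 3.7670, 176.6000°)
turn_left(110.1°): centre at ρ to the left, rotate +110.1° → (-24.1934, -3.6509, 286.7000°)
go_straight(1.5): x += 1.5·cos θ, y += 1.5·sin θ → (-23.7624, -5.0877, 286.7000°)

(-23.7624, -5.0877, 286.7000°)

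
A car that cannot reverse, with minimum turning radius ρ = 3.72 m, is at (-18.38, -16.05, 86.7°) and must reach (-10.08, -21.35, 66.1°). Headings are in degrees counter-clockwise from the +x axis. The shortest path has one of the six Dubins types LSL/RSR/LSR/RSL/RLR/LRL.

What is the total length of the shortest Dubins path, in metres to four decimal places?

31.5353 m

Let ψ = atan2(Δy, Δx) = atan2(-5.30, 8.30) = -32.5604° be the start→goal bearing.
Normalize: d = |goal − start| / ρ = 9.847842/3.72 = 2.647269, α = (θ_start − ψ) mod 360° = 119.2604° = 2.081487 rad, β = (θ_goal − ψ) mod 360° = 98.6604° = 1.721949 rad.
Common terms: sin α = 0.872407, cos α = -0.488780, sin β = 0.988598, cos β = -0.150578, cos(α−β) = 0.936060, d² = 7.008036. Work in radians in the unit-radius frame; every candidate has L = ρ·(t + p + q).
LSL: p² = 2 + d² − 2cos(α−β) + 2d(sin α − sin β) = 6.520738; p = √p² = 2.553574; φ = atan2(cos β − cos α, d + sin α − sin β) = 0.132833 rad; t = (φ − α) mod 2π = 4.334531 rad, q = (β − φ) mod 2π = 1.589117 rad → L = 3.72·(4.334531 + 2.553574 + 1.589117) = 3.72·8.477221 = 31.535262 m
RSR: p² = 2 + d² − 2cos(α−β) + 2d(sin β − sin α) = 7.751095; p = √p² = 2.784079; φ = atan2(cos α − cos β, d − sin α + sin β) = -0.121778 rad; t = (α − φ) mod 2π = 2.203265 rad, q = (φ − β) mod 2π = 4.439458 rad → L = 3.72·(2.203265 + 2.784079 + 4.439458) = 3.72·9.426802 = 35.067703 m
LSR: p² = d² − 2 + 2cos(α−β) + 2d(sin α + sin β) = 16.733318; p = √p² = 4.090638; φ = atan2(−cos α − cos β, d + sin α + sin β) − atan2(−2, p) = 0.595625 rad; t = (φ − α) mod 2π = 4.797323 rad, q = (φ − β) mod 2π = 5.156861 rad → L = 3.72·(4.797323 + 4.090638 + 5.156861) = 3.72·14.044821 = 52.246736 m
RSL: p² = d² − 2 + 2cos(α−β) − 2d(sin α + sin β) = -2.973009 < 0 → infeasible
RLR: c = (6 − d² + 2cos(α−β) + 2d(sin α − sin β))/8 = 0.031113; p = 2π − arccos c = 4.743507 rad; φ = atan2(cos α − cos β, d − sin α + sin β) = -0.121778 rad; t = (α − φ + p/2) mod 2π = 4.575019 rad, q = (α − β − t + p) mod 2π = 0.528026 rad → L = 3.72·(4.575019 + 4.743507 + 0.528026) = 3.72·9.846552 = 36.629174 m
LRL: c = (6 − d² + 2cos(α−β) − 2d(sin α − sin β))/8 = 0.184908; p = 2π − arccos c = 4.898367 rad; φ = atan2(cos β − cos α, d + sin α − sin β) = 0.132833 rad; t = (φ − α + p/2) mod 2π = 0.500529 rad, q = (β − α − t + p) mod 2π = 4.038300 rad → L = 3.72·(0.500529 + 4.898367 + 4.038300) = 3.72·9.437196 = 35.106369 m
Shortest: LSL with L = 31.535262 m ≈ 31.5353 m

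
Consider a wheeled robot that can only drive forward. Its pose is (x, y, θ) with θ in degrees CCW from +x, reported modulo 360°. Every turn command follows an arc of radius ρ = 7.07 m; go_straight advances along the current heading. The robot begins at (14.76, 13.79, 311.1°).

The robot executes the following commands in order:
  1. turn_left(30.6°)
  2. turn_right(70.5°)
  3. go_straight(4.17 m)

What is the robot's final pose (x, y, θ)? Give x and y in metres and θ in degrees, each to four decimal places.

set_pose: (x, y, θ) = (14.7600, 13.7900, 311.1000°), ρ = 7.07
turn_left(30.6°): centre at ρ to the left, rotate +30.6° → (17.8678, 11.7252, 341.7000°)
turn_right(70.5°): centre at ρ to the right, rotate −70.5° → (22.7163, 5.1608, 271.2000°)
go_straight(4.17): x += 4.17·cos θ, y += 4.17·sin θ → (22.8036, 0.9917, 271.2000°)

(22.8036, 0.9917, 271.2000°)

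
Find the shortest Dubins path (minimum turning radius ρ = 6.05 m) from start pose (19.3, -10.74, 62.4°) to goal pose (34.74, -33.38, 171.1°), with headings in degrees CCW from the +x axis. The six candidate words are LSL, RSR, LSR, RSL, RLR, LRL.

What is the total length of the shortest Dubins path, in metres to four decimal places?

Let ψ = atan2(Δy, Δx) = atan2(-22.64, 15.44) = -55.7068° be the start→goal bearing.
Normalize: d = |goal − start| / ρ = 27.403708/6.05 = 4.529538, α = (θ_start − ψ) mod 360° = 118.1068° = 2.061353 rad, β = (θ_goal − ψ) mod 360° = 226.8068° = 3.958526 rad.
Common terms: sin α = 0.882071, cos α = -0.471117, sin β = -0.729050, cos β = -0.684460, cos(α−β) = -0.320613, d² = 20.516719. Work in radians in the unit-radius frame; every candidate has L = ρ·(t + p + q).
LSL: p² = 2 + d² − 2cos(α−β) + 2d(sin α − sin β) = 37.753214; p = √p² = 6.144364; φ = atan2(cos β − cos α, d + sin α − sin β) = -0.034729 rad; t = (φ − α) mod 2π = 4.187103 rad, q = (β − φ) mod 2π = 3.993255 rad → L = 6.05·(4.187103 + 6.144364 + 3.993255) = 6.05·14.324723 = 86.664572 m
RSR: p² = 2 + d² − 2cos(α−β) + 2d(sin β − sin α) = 8.562676; p = √p² = 2.926205; φ = atan2(cos α − cos β, d − sin α + sin β) = 0.072972 rad; t = (α − φ) mod 2π = 1.988381 rad, q = (φ − β) mod 2π = 2.397632 rad → L = 6.05·(1.988381 + 2.926205 + 2.397632) = 6.05·7.312217 = 44.238915 m
LSR: p² = d² − 2 + 2cos(α−β) + 2d(sin α + sin β) = 19.261715; p = √p² = 4.388817; φ = atan2(−cos α − cos β, d + sin α + sin β) − atan2(−2, p) = 0.669536 rad; t = (φ − α) mod 2π = 4.891368 rad, q = (φ − β) mod 2π = 2.994195 rad → L = 6.05·(4.891368 + 4.388817 + 2.994195) = 6.05·12.274380 = 74.259999 m
RSL: p² = d² − 2 + 2cos(α−β) − 2d(sin α + sin β) = 16.489271; p = √p² = 4.060698; φ = atan2(cos α + cos β, d − sin α − sin β) − atan2(2, p) = -0.715799 rad; t = (α − φ) mod 2π = 2.777153 rad, q = (β − φ) mod 2π = 4.674326 rad → L = 6.05·(2.777153 + 4.060698 + 4.674326) = 6.05·11.512177 = 69.648668 m
RLR: c = (6 − d² + 2cos(α−β) + 2d(sin α − sin β))/8 = -0.070334; p = 2π − arccos c = 4.641996 rad; φ = atan2(cos α − cos β, d − sin α + sin β) = 0.072972 rad; t = (α − φ + p/2) mod 2π = 4.309379 rad, q = (α − β − t + p) mod 2π = 4.718630 rad → L = 6.05·(4.309379 + 4.641996 + 4.718630) = 6.05·13.670005 = 82.703531 m
LRL: c = (6 − d² + 2cos(α−β) − 2d(sin α − sin β))/8 = -3.719152, |c| > 1 → infeasible
Shortest: RSR with L = 44.238915 m ≈ 44.2389 m

44.2389 m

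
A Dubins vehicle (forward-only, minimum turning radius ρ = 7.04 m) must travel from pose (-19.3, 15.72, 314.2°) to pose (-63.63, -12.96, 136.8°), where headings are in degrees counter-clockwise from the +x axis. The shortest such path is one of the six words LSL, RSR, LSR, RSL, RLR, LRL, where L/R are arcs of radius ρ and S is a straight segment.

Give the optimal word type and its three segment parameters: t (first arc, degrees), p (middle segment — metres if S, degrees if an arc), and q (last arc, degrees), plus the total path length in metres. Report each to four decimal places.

RSR: t = 105.7929°, p = 39.1816 m, q = 71.6071°, L = 60.9790 m

Let ψ = atan2(Δy, Δx) = atan2(-28.68, -44.33) = -147.0985° be the start→goal bearing.
Normalize: d = |goal − start| / ρ = 52.798592/7.04 = 7.499800, α = (θ_start − ψ) mod 360° = 101.2985° = 1.767993 rad, β = (θ_goal − ψ) mod 360° = 283.8985° = 4.954964 rad.
Common terms: sin α = 0.980620, cos α = -0.195921, sin β = -0.970723, cos β = 0.240203, cos(α−β) = -0.998971, d² = 56.247000. Work in radians in the unit-radius frame; every candidate has L = ρ·(t + p + q).
LSL: p² = 2 + d² − 2cos(α−β) + 2d(sin α − sin β) = 89.514298; p = √p² = 9.461200; φ = atan2(cos β − cos α, d + sin α − sin β) = 0.046112 rad; t = (φ − α) mod 2π = 4.561305 rad, q = (β − φ) mod 2π = 4.908851 rad → L = 7.04·(4.561305 + 9.461200 + 4.908851) = 7.04·18.931356 = 133.276747 m
RSR: p² = 2 + d² − 2cos(α−β) + 2d(sin β − sin α) = 30.975584; p = √p² = 5.565571; φ = atan2(cos α − cos β, d − sin α + sin β) = -0.078441 rad; t = (α − φ) mod 2π = 1.846434 rad, q = (φ − β) mod 2π = 1.249780 rad → L = 7.04·(1.846434 + 5.565571 + 1.249780) = 7.04·8.661785 = 60.978969 m
LSR: p² = d² − 2 + 2cos(α−β) + 2d(sin α + sin β) = 52.397510; p = √p² = 7.238612; φ = atan2(−cos α − cos β, d + sin α + sin β) − atan2(−2, p) = 0.263674 rad; t = (φ − α) mod 2π = 4.778867 rad, q = (φ − β) mod 2π = 1.591896 rad → L = 7.04·(4.778867 + 7.238612 + 1.591896) = 7.04·13.609375 = 95.810001 m
RSL: p² = d² − 2 + 2cos(α−β) − 2d(sin α + sin β) = 52.100607; p = √p² = 7.218075; φ = atan2(cos α + cos β, d − sin α − sin β) − atan2(2, p) = -0.264389 rad; t = (α − φ) mod 2π = 2.032381 rad, q = (β − φ) mod 2π = 5.219353 rad → L = 7.04·(2.032381 + 7.218075 + 5.219353) = 7.04·14.469809 = 101.867454 m
RLR: c = (6 − d² + 2cos(α−β) + 2d(sin α − sin β))/8 = -2.871948, |c| > 1 → infeasible
LRL: c = (6 − d² + 2cos(α−β) − 2d(sin α − sin β))/8 = -10.189287, |c| > 1 → infeasible
Shortest: RSR with L = 60.978969 m ≈ 60.9790 m
Convert RSR to answer units (arcs ×180/π): t = 1.846434·180/π = 105.7929°, p = ρ·p = 7.04·5.565571 = 39.1816 m, q = 1.249780·180/π = 71.6071°, L = 60.9790 m.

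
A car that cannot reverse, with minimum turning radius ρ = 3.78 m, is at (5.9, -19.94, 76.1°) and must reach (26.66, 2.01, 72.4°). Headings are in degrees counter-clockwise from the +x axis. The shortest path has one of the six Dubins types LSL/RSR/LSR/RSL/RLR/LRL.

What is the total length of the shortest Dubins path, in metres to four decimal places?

30.3682 m

Let ψ = atan2(Δy, Δx) = atan2(21.95, 20.76) = 46.5960° be the start→goal bearing.
Normalize: d = |goal − start| / ρ = 30.212251/3.78 = 7.992659, α = (θ_start − ψ) mod 360° = 29.5040° = 0.514942 rad, β = (θ_goal − ψ) mod 360° = 25.8040° = 0.450365 rad.
Common terms: sin α = 0.492485, cos α = 0.870321, sin β = 0.435294, cos β = 0.900288, cos(α−β) = 0.997916, d² = 63.882597. Work in radians in the unit-radius frame; every candidate has L = ρ·(t + p + q).
LSL: p² = 2 + d² − 2cos(α−β) + 2d(sin α − sin β) = 64.800972; p = √p² = 8.049905; φ = atan2(cos β − cos α, d + sin α − sin β) = 0.003723 rad; t = (φ − α) mod 2π = 5.771966 rad, q = (β − φ) mod 2π = 0.446642 rad → L = 3.78·(5.771966 + 8.049905 + 0.446642) = 3.78·14.268513 = 53.934980 m
RSR: p² = 2 + d² − 2cos(α−β) + 2d(sin β − sin α) = 62.972560; p = √p² = 7.935525; φ = atan2(cos α − cos β, d − sin α + sin β) = -0.003776 rad; t = (α − φ) mod 2π = 0.518719 rad, q = (φ − β) mod 2π = 5.829044 rad → L = 3.78·(0.518719 + 7.935525 + 5.829044) = 3.78·14.283288 = 53.990827 m
LSR: p² = d² − 2 + 2cos(α−β) + 2d(sin α + sin β) = 78.709268; p = √p² = 8.871824; φ = atan2(−cos α − cos β, d + sin α + sin β) − atan2(−2, p) = 0.025784 rad; t = (φ − α) mod 2π = 5.794027 rad, q = (φ − β) mod 2π = 5.858604 rad → L = 3.78·(5.794027 + 8.871824 + 5.858604) = 3.78·20.524456 = 77.582442 m
RSL: p² = d² − 2 + 2cos(α−β) − 2d(sin α + sin β) = 49.047588; p = √p² = 7.003398; φ = atan2(cos α + cos β, d − sin α − sin β) − atan2(2, p) = -0.032608 rad; t = (α − φ) mod 2π = 0.547550 rad, q = (β − φ) mod 2π = 0.482973 rad → L = 3.78·(0.547550 + 7.003398 + 0.482973) = 3.78·8.033922 = 30.368225 m
RLR: c = (6 − d² + 2cos(α−β) + 2d(sin α − sin β))/8 = -6.871570, |c| > 1 → infeasible
LRL: c = (6 − d² + 2cos(α−β) − 2d(sin α − sin β))/8 = -7.100121, |c| > 1 → infeasible
Shortest: RSL with L = 30.368225 m ≈ 30.3682 m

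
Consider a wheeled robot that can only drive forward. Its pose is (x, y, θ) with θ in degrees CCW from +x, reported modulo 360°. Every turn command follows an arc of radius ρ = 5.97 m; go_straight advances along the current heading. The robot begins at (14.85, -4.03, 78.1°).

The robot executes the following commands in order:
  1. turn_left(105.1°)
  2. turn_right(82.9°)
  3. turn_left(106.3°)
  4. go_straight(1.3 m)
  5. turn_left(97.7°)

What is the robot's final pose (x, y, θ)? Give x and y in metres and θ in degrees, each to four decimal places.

set_pose: (x, y, θ) = (14.8500, -4.0300, 78.1000°), ρ = 5.97
turn_left(105.1°): centre at ρ to the left, rotate +105.1° → (8.6750, 3.1617, 183.2000°)
turn_right(82.9°): centre at ρ to the right, rotate −82.9° → (2.4680, 8.0550, 100.3000°)
turn_left(106.3°): centre at ρ to the left, rotate +106.3° → (-6.0789, 12.3256, 206.6000°)
go_straight(1.3): x += 1.3·cos θ, y += 1.3·sin θ → (-7.2413, 11.7435, 206.6000°)
turn_left(97.7°): centre at ρ to the left, rotate +97.7° → (-9.5000, 3.0412, 304.3000°)

(-9.5000, 3.0412, 304.3000°)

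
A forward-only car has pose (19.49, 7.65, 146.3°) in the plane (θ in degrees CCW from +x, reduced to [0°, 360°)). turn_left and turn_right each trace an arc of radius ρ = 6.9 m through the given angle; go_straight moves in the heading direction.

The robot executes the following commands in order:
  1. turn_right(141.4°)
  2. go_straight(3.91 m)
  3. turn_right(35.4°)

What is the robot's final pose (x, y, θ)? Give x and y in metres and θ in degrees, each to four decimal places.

set_pose: (x, y, θ) = (19.4900, 7.6500, 146.3000°), ρ = 6.9
turn_right(141.4°): centre at ρ to the right, rotate −141.4° → (22.7290, 20.2653, 4.9000°)
go_straight(3.91): x += 3.91·cos θ, y += 3.91·sin θ → (26.6248, 20.5992, 4.9000°)
turn_right(35.4°): centre at ρ to the right, rotate −35.4° → (30.7162, 19.6697, -30.5000° ≡ 329.5000°)

(30.7162, 19.6697, 329.5000°)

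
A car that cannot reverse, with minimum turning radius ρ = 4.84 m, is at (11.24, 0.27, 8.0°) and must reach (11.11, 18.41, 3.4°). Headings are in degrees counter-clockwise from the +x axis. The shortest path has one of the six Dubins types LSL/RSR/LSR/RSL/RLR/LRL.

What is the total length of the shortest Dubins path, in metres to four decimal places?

36.8151 m

Let ψ = atan2(Δy, Δx) = atan2(18.14, -0.13) = 90.4106° be the start→goal bearing.
Normalize: d = |goal − start| / ρ = 18.140466/4.84 = 3.748030, α = (θ_start − ψ) mod 360° = 277.5894° = 4.844849 rad, β = (θ_goal − ψ) mod 360° = 272.9894° = 4.764564 rad.
Common terms: sin α = -0.991240, cos α = 0.132073, sin β = -0.998639, cos β = 0.052151, cos(α−β) = 0.996779, d² = 14.047730. Work in radians in the unit-radius frame; every candidate has L = ρ·(t + p + q).
LSL: p² = 2 + d² − 2cos(α−β) + 2d(sin α − sin β) = 14.109637; p = √p² = 3.756280; φ = atan2(cos β − cos α, d + sin α − sin β) = -0.021278 rad; t = (φ − α) mod 2π = 1.417058 rad, q = (β − φ) mod 2π = 4.785842 rad → L = 4.84·(1.417058 + 3.756280 + 4.785842) = 4.84·9.959180 = 48.202430 m
RSR: p² = 2 + d² − 2cos(α−β) + 2d(sin β − sin α) = 13.998707; p = √p² = 3.741485; φ = atan2(cos α − cos β, d − sin α + sin β) = 0.021363 rad; t = (α − φ) mod 2π = 4.823486 rad, q = (φ − β) mod 2π = 1.539984 rad → L = 4.84·(4.823486 + 3.741485 + 1.539984) = 4.84·10.104955 = 48.907983 m
LSR: p² = d² − 2 + 2cos(α−β) + 2d(sin α + sin β) = -0.874967 < 0 → infeasible
RSL: p² = d² − 2 + 2cos(α−β) − 2d(sin α + sin β) = 28.957542; p = √p² = 5.381221; φ = atan2(cos α + cos β, d − sin α − sin β) − atan2(2, p) = -0.323746 rad; t = (α − φ) mod 2π = 5.168595 rad, q = (β − φ) mod 2π = 5.088310 rad → L = 4.84·(5.168595 + 5.381221 + 5.088310) = 4.84·15.638127 = 75.688533 m
RLR: c = (6 − d² + 2cos(α−β) + 2d(sin α − sin β))/8 = -0.749838; p = 2π − arccos c = 3.864571 rad; φ = atan2(cos α − cos β, d − sin α + sin β) = 0.021363 rad; t = (α − φ + p/2) mod 2π = 0.472587 rad, q = (α − β − t + p) mod 2π = 3.472270 rad → L = 4.84·(0.472587 + 3.864571 + 3.472270) = 4.84·7.809428 = 37.797629 m
LRL: c = (6 − d² + 2cos(α−β) − 2d(sin α − sin β))/8 = -0.763705; p = 2π − arccos c = 3.843357 rad; φ = atan2(cos β − cos α, d + sin α − sin β) = -0.021278 rad; t = (φ − α + p/2) mod 2π = 3.338736 rad, q = (β − α − t + p) mod 2π = 0.424335 rad → L = 4.84·(3.338736 + 3.843357 + 0.424335) = 4.84·7.606428 = 36.815112 m
Shortest: LRL with L = 36.815112 m ≈ 36.8151 m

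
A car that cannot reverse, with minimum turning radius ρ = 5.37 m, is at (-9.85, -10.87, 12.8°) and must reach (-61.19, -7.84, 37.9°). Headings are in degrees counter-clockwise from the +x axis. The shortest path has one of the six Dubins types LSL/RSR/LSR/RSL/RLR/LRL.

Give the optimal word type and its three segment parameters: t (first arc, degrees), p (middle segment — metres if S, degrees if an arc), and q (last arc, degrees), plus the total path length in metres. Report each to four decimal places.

Let ψ = atan2(Δy, Δx) = atan2(3.03, -51.34) = 176.6224° be the start→goal bearing.
Normalize: d = |goal − start| / ρ = 51.429335/5.37 = 9.577157, α = (θ_start − ψ) mod 360° = 196.1776° = 3.423945 rad, β = (θ_goal − ψ) mod 360° = 221.2776° = 3.862022 rad.
Common terms: sin α = -0.278615, cos α = -0.960403, sin β = -0.659708, cos β = -0.751522, cos(α−β) = 0.905569, d² = 91.721943. Work in radians in the unit-radius frame; every candidate has L = ρ·(t + p + q).
LSL: p² = 2 + d² − 2cos(α−β) + 2d(sin α − sin β) = 99.210368; p = √p² = 9.960440; φ = atan2(cos β − cos α, d + sin α − sin β) = 0.020973 rad; t = (φ − α) mod 2π = 2.880213 rad, q = (β − φ) mod 2π = 3.841050 rad → L = 5.37·(2.880213 + 9.960440 + 3.841050) = 5.37·16.681703 = 89.580746 m
RSR: p² = 2 + d² − 2cos(α−β) + 2d(sin β − sin α) = 84.611243; p = √p² = 9.198437; φ = atan2(cos α − cos β, d − sin α + sin β) = -0.022710 rad; t = (α − φ) mod 2π = 3.446655 rad, q = (φ − β) mod 2π = 2.398453 rad → L = 5.37·(3.446655 + 9.198437 + 2.398453) = 5.37·15.043545 = 80.783835 m
LSR: p² = d² − 2 + 2cos(α−β) + 2d(sin α + sin β) = 73.560146; p = √p² = 8.576721; φ = atan2(−cos α − cos β, d + sin α + sin β) − atan2(−2, p) = 0.424727 rad; t = (φ − α) mod 2π = 3.283968 rad, q = (φ − β) mod 2π = 2.845890 rad → L = 5.37·(3.283968 + 8.576721 + 2.845890) = 5.37·14.706579 = 78.974328 m
RSL: p² = d² − 2 + 2cos(α−β) − 2d(sin α + sin β) = 109.506015; p = √p² = 10.464512; φ = atan2(cos α + cos β, d − sin α − sin β) − atan2(2, p) = -0.350229 rad; t = (α − φ) mod 2π = 3.774174 rad, q = (β − φ) mod 2π = 4.212252 rad → L = 5.37·(3.774174 + 10.464512 + 4.212252) = 5.37·18.450938 = 99.081537 m
RLR: c = (6 − d² + 2cos(α−β) + 2d(sin α − sin β))/8 = -9.576405, |c| > 1 → infeasible
LRL: c = (6 − d² + 2cos(α−β) − 2d(sin α − sin β))/8 = -11.401296, |c| > 1 → infeasible
Shortest: LSR with L = 78.974328 m ≈ 78.9743 m
Convert LSR to answer units (arcs ×180/π): t = 3.283968·180/π = 188.1575°, p = ρ·p = 5.37·8.576721 = 46.0570 m, q = 2.845890·180/π = 163.0575°, L = 78.9743 m.

LSR: t = 188.1575°, p = 46.0570 m, q = 163.0575°, L = 78.9743 m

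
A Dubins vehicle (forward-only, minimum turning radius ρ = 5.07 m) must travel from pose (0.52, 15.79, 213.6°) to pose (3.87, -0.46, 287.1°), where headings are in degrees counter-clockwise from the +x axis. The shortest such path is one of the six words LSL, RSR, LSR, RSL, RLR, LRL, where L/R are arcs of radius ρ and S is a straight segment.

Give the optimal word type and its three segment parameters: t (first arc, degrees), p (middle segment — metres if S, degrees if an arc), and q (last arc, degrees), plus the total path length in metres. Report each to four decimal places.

Let ψ = atan2(Δy, Δx) = atan2(-16.25, 3.35) = -78.3514° be the start→goal bearing.
Normalize: d = |goal − start| / ρ = 16.591715/5.07 = 3.272528, α = (θ_start − ψ) mod 360° = 291.9514° = 5.095514 rad, β = (θ_goal − ψ) mod 360° = 5.4514° = 0.095146 rad.
Common terms: sin α = -0.927501, cos α = 0.373821, sin β = 0.095002, cos β = 0.995477, cos(α−β) = 0.284015, d² = 10.709437. Work in radians in the unit-radius frame; every candidate has L = ρ·(t + p + q).
LSL: p² = 2 + d² − 2cos(α−β) + 2d(sin α − sin β) = 5.449067; p = √p² = 2.334324; φ = atan2(cos β − cos α, d + sin α − sin β) = 0.269564 rad; t = (φ − α) mod 2π = 1.457235 rad, q = (β − φ) mod 2π = 6.108767 rad → L = 5.07·(1.457235 + 2.334324 + 6.108767) = 5.07·9.900326 = 50.194652 m
RSR: p² = 2 + d² − 2cos(α−β) + 2d(sin β − sin α) = 18.833745; p = √p² = 4.339786; φ = atan2(cos α − cos β, d − sin α + sin β) = -0.143740 rad; t = (α − φ) mod 2π = 5.239254 rad, q = (φ − β) mod 2π = 6.044299 rad → L = 5.07·(5.239254 + 4.339786 + 6.044299) = 5.07·15.623340 = 79.210334 m
LSR: p² = d² − 2 + 2cos(α−β) + 2d(sin α + sin β) = 3.828717; p = √p² = 1.956711; φ = atan2(−cos α − cos β, d + sin α + sin β) − atan2(−2, p) = 0.284952 rad; t = (φ − α) mod 2π = 1.472623 rad, q = (φ − β) mod 2π = 0.189806 rad → L = 5.07·(1.472623 + 1.956711 + 0.189806) = 5.07·3.619139 = 18.349037 m
RSL: p² = d² − 2 + 2cos(α−β) − 2d(sin α + sin β) = 14.726218; p = √p² = 3.837475; φ = atan2(cos α + cos β, d − sin α − sin β) − atan2(2, p) = -0.158484 rad; t = (α − φ) mod 2π = 5.253998 rad, q = (β − φ) mod 2π = 0.253630 rad → L = 5.07·(5.253998 + 3.837475 + 0.253630) = 5.07·9.345104 = 47.379677 m
RLR: c = (6 − d² + 2cos(α−β) + 2d(sin α − sin β))/8 = -1.354218, |c| > 1 → infeasible
LRL: c = (6 − d² + 2cos(α−β) − 2d(sin α − sin β))/8 = 0.318867; p = 2π − arccos c = 5.036922 rad; φ = atan2(cos β − cos α, d + sin α − sin β) = 0.269564 rad; t = (φ − α + p/2) mod 2π = 3.975697 rad, q = (β − α − t + p) mod 2π = 2.344043 rad → L = 5.07·(3.975697 + 5.036922 + 2.344043) = 5.07·11.356662 = 57.578276 m
Shortest: LSR with L = 18.349037 m ≈ 18.3490 m
Convert LSR to answer units (arcs ×180/π): t = 1.472623·180/π = 84.3751°, p = ρ·p = 5.07·1.956711 = 9.9205 m, q = 0.189806·180/π = 10.8751°, L = 18.3490 m.

LSR: t = 84.3751°, p = 9.9205 m, q = 10.8751°, L = 18.3490 m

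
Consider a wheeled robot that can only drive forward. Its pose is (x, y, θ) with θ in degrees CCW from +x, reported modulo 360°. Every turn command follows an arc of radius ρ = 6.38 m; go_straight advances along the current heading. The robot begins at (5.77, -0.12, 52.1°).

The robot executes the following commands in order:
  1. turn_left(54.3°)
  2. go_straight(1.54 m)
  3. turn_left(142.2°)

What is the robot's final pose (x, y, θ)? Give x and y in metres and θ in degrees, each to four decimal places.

(-5.6393, 7.6044, 248.6000°)

set_pose: (x, y, θ) = (5.7700, -0.1200, 52.1000°), ρ = 6.38
turn_left(54.3°): centre at ρ to the left, rotate +54.3° → (6.8561, 5.6005, 106.4000°)
go_straight(1.54): x += 1.54·cos θ, y += 1.54·sin θ → (6.4213, 7.0778, 106.4000°)
turn_left(142.2°): centre at ρ to the left, rotate +142.2° → (-5.6393, 7.6044, 248.6000°)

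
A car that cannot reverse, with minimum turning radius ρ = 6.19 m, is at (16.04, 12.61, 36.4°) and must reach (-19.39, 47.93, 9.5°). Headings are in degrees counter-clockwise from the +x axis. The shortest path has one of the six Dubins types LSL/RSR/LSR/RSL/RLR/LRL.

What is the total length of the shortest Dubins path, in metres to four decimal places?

Let ψ = atan2(Δy, Δx) = atan2(35.32, -35.43) = 135.0891° be the start→goal bearing.
Normalize: d = |goal − start| / ρ = 50.027865/6.19 = 8.082046, α = (θ_start − ψ) mod 360° = 261.3109° = 4.560736 rad, β = (θ_goal − ψ) mod 360° = 234.4109° = 4.091242 rad.
Common terms: sin α = -0.988523, cos α = -0.151072, sin β = -0.813212, cos β = -0.581968, cos(α−β) = 0.891798, d² = 65.319469. Work in radians in the unit-radius frame; every candidate has L = ρ·(t + p + q).
LSL: p² = 2 + d² − 2cos(α−β) + 2d(sin α − sin β) = 62.702130; p = √p² = 7.918468; φ = atan2(cos β − cos α, d + sin α − sin β) = -0.054443 rad; t = (φ − α) mod 2π = 1.668006 rad, q = (β − φ) mod 2π = 4.145686 rad → L = 6.19·(1.668006 + 7.918468 + 4.145686) = 6.19·13.732159 = 85.002067 m
RSR: p² = 2 + d² − 2cos(α−β) + 2d(sin β − sin α) = 68.369617; p = √p² = 8.268592; φ = atan2(cos α − cos β, d − sin α + sin β) = 0.052136 rad; t = (α − φ) mod 2π = 4.508600 rad, q = (φ − β) mod 2π = 2.244079 rad → L = 6.19·(4.508600 + 8.268592 + 2.244079) = 6.19·15.021271 = 92.981668 m
LSR: p² = d² − 2 + 2cos(α−β) + 2d(sin α + sin β) = 35.979664; p = √p² = 5.998305; φ = atan2(−cos α − cos β, d + sin α + sin β) − atan2(−2, p) = 0.438030 rad; t = (φ − α) mod 2π = 2.160479 rad, q = (φ − β) mod 2π = 2.629973 rad → L = 6.19·(2.160479 + 5.998305 + 2.629973) = 6.19·10.788757 = 66.782408 m
RSL: p² = d² − 2 + 2cos(α−β) − 2d(sin α + sin β) = 94.226464; p = √p² = 9.707032; φ = atan2(cos α + cos β, d − sin α − sin β) − atan2(2, p) = -0.277223 rad; t = (α − φ) mod 2π = 4.837959 rad, q = (β − φ) mod 2π = 4.368466 rad → L = 6.19·(4.837959 + 9.707032 + 4.368466) = 6.19·18.913456 = 117.074295 m
RLR: c = (6 − d² + 2cos(α−β) + 2d(sin α − sin β))/8 = -7.546202, |c| > 1 → infeasible
LRL: c = (6 − d² + 2cos(α−β) − 2d(sin α − sin β))/8 = -6.837766, |c| > 1 → infeasible
Shortest: LSR with L = 66.782408 m ≈ 66.7824 m

66.7824 m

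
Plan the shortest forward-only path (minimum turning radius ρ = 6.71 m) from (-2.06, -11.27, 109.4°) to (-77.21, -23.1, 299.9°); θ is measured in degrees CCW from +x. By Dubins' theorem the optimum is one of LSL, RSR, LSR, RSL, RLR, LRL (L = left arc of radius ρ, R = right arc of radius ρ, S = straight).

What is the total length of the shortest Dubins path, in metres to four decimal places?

Let ψ = atan2(Δy, Δx) = atan2(-11.83, -75.15) = -171.0540° be the start→goal bearing.
Normalize: d = |goal − start| / ρ = 76.075432/6.71 = 11.337620, α = (θ_start − ψ) mod 360° = 280.4540° = 4.894846 rad, β = (θ_goal − ψ) mod 360° = 110.9540° = 1.936513 rad.
Common terms: sin α = -0.983401, cos α = 0.181446, sin β = 0.933868, cos β = -0.357618, cos(α−β) = -0.983255, d² = 128.541634. Work in radians in the unit-radius frame; every candidate has L = ρ·(t + p + q).
LSL: p² = 2 + d² − 2cos(α−β) + 2d(sin α − sin β) = 89.033614; p = √p² = 9.435762; φ = atan2(cos β − cos α, d + sin α − sin β) = -0.057161 rad; t = (φ − α) mod 2π = 1.331179 rad, q = (β − φ) mod 2π = 1.993674 rad → L = 6.71·(1.331179 + 9.435762 + 1.993674) = 6.71·12.760615 = 85.623725 m
RSR: p² = 2 + d² − 2cos(α−β) + 2d(sin β − sin α) = 175.982675; p = √p² = 13.265846; φ = atan2(cos α − cos β, d − sin α + sin β) = 0.040647 rad; t = (α − φ) mod 2π = 4.854199 rad, q = (φ − β) mod 2π = 4.387319 rad → L = 6.71·(4.854199 + 13.265846 + 4.387319) = 6.71·22.507365 = 151.024416 m
LSR: p² = d² − 2 + 2cos(α−β) + 2d(sin α + sin β) = 123.451951; p = √p² = 11.110893; φ = atan2(−cos α − cos β, d + sin α + sin β) − atan2(−2, p) = 0.193702 rad; t = (φ − α) mod 2π = 1.582042 rad, q = (φ − β) mod 2π = 4.540375 rad → L = 6.71·(1.582042 + 11.110893 + 4.540375) = 6.71·17.233310 = 115.635508 m
RSL: p² = d² − 2 + 2cos(α−β) − 2d(sin α + sin β) = 125.698298; p = √p² = 11.211525; φ = atan2(cos α + cos β, d − sin α − sin β) − atan2(2, p) = -0.192001 rad; t = (α − φ) mod 2π = 5.086847 rad, q = (β − φ) mod 2π = 2.128513 rad → L = 6.71·(5.086847 + 11.211525 + 2.128513) = 6.71·18.426885 = 123.644400 m
RLR: c = (6 − d² + 2cos(α−β) + 2d(sin α − sin β))/8 = -20.997834, |c| > 1 → infeasible
LRL: c = (6 − d² + 2cos(α−β) − 2d(sin α − sin β))/8 = -10.129202, |c| > 1 → infeasible
Shortest: LSL with L = 85.623725 m ≈ 85.6237 m

85.6237 m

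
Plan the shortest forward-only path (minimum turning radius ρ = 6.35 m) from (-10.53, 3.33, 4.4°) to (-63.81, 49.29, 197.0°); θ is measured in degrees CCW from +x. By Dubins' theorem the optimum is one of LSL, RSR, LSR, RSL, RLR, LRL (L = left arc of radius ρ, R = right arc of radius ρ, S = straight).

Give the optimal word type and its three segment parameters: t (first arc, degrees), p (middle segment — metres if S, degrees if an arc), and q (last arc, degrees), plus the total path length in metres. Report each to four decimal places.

LSL: t = 142.2236°, p = 60.9961 m, q = 50.3764°, L = 82.3416 m

Let ψ = atan2(Δy, Δx) = atan2(45.96, -53.28) = 139.2185° be the start→goal bearing.
Normalize: d = |goal − start| / ρ = 70.363911/6.35 = 11.080931, α = (θ_start − ψ) mod 360° = 225.1815° = 3.930158 rad, β = (θ_goal − ψ) mod 360° = 57.7815° = 1.008477 rad.
Common terms: sin α = -0.709343, cos α = -0.704864, sin β = 0.846021, cos β = 0.533150, cos(α−β) = -0.975917, d² = 122.787030. Work in radians in the unit-radius frame; every candidate has L = ρ·(t + p + q).
LSL: p² = 2 + d² − 2cos(α−β) + 2d(sin α − sin β) = 92.269110; p = √p² = 9.605681; φ = atan2(cos β − cos α, d + sin α − sin β) = 0.129243 rad; t = (φ − α) mod 2π = 2.482270 rad, q = (β − φ) mod 2π = 0.879234 rad → L = 6.35·(2.482270 + 9.605681 + 0.879234) = 6.35·12.967185 = 82.341627 m
RSR: p² = 2 + d² − 2cos(α−β) + 2d(sin β − sin α) = 161.208616; p = √p² = 12.696795; φ = atan2(cos α − cos β, d − sin α + sin β) = -0.097661 rad; t = (α − φ) mod 2π = 4.027819 rad, q = (φ − β) mod 2π = 5.177047 rad → L = 6.35·(4.027819 + 12.696795 + 5.177047) = 6.35·21.901662 = 139.075554 m
LSR: p² = d² − 2 + 2cos(α−β) + 2d(sin α + sin β) = 121.864234; p = √p² = 11.039213; φ = atan2(−cos α − cos β, d + sin α + sin β) − atan2(−2, p) = 0.194535 rad; t = (φ − α) mod 2π = 2.547562 rad, q = (φ − β) mod 2π = 5.469243 rad → L = 6.35·(2.547562 + 11.039213 + 5.469243) = 6.35·19.056018 = 121.005716 m
RSL: p² = d² − 2 + 2cos(α−β) − 2d(sin α + sin β) = 115.806158; p = √p² = 10.761327; φ = atan2(cos α + cos β, d − sin α − sin β) − atan2(2, p) = -0.199443 rad; t = (α − φ) mod 2π = 4.129601 rad, q = (β − φ) mod 2π = 1.207920 rad → L = 6.35·(4.129601 + 10.761327 + 1.207920) = 6.35·16.098847 = 102.227681 m
RLR: c = (6 − d² + 2cos(α−β) + 2d(sin α − sin β))/8 = -19.151077, |c| > 1 → infeasible
LRL: c = (6 − d² + 2cos(α−β) − 2d(sin α − sin β))/8 = -10.533639, |c| > 1 → infeasible
Shortest: LSL with L = 82.341627 m ≈ 82.3416 m
Convert LSL to answer units (arcs ×180/π): t = 2.482270·180/π = 142.2236°, p = ρ·p = 6.35·9.605681 = 60.9961 m, q = 0.879234·180/π = 50.3764°, L = 82.3416 m.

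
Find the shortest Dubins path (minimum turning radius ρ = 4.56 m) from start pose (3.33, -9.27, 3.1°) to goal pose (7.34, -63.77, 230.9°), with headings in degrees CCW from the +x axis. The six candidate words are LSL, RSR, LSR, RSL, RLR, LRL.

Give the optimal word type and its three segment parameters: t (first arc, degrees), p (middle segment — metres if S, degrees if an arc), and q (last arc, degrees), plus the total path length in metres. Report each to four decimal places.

RSR: t = 92.8266°, p = 47.0713 m, q = 39.3734°, L = 57.5927 m

Let ψ = atan2(Δy, Δx) = atan2(-54.50, 4.01) = -85.7919° be the start→goal bearing.
Normalize: d = |goal − start| / ρ = 54.647325/4.56 = 11.984062, α = (θ_start − ψ) mod 360° = 88.8919° = 1.551456 rad, β = (θ_goal − ψ) mod 360° = 316.6919° = 5.527316 rad.
Common terms: sin α = 0.999813, cos α = 0.019339, sin β = -0.685922, cos β = 0.727675, cos(α−β) = -0.671721, d² = 143.617753. Work in radians in the unit-radius frame; every candidate has L = ρ·(t + p + q).
LSL: p² = 2 + d² − 2cos(α−β) + 2d(sin α − sin β) = 187.365089; p = √p² = 13.688137; φ = atan2(cos β − cos α, d + sin α − sin β) = 0.051771 rad; t = (φ − α) mod 2π = 4.783501 rad, q = (β − φ) mod 2π = 5.475545 rad → L = 4.56·(4.783501 + 13.688137 + 5.475545) = 4.56·23.947182 = 109.199151 m
RSR: p² = 2 + d² − 2cos(α−β) + 2d(sin β − sin α) = 106.557298; p = √p² = 10.322659; φ = atan2(cos α − cos β, d − sin α + sin β) = -0.068674 rad; t = (α − φ) mod 2π = 1.620129 rad, q = (φ − β) mod 2π = 0.687196 rad → L = 4.56·(1.620129 + 10.322659 + 0.687196) = 4.56·12.629985 = 57.592730 m
LSR: p² = d² − 2 + 2cos(α−β) + 2d(sin α + sin β) = 147.797700; p = √p² = 12.157208; φ = atan2(−cos α − cos β, d + sin α + sin β) − atan2(−2, p) = 0.102383 rad; t = (φ − α) mod 2π = 4.834112 rad, q = (φ − β) mod 2π = 0.858252 rad → L = 4.56·(4.834112 + 12.157208 + 0.858252) = 4.56·17.849572 = 81.394046 m
RSL: p² = d² − 2 + 2cos(α−β) − 2d(sin α + sin β) = 132.750922; p = √p² = 11.521759; φ = atan2(cos α + cos β, d − sin α − sin β) − atan2(2, p) = -0.107949 rad; t = (α − φ) mod 2π = 1.659405 rad, q = (β − φ) mod 2π = 5.635265 rad → L = 4.56·(1.659405 + 11.521759 + 5.635265) = 4.56·18.816428 = 85.802910 m
RLR: c = (6 − d² + 2cos(α−β) + 2d(sin α − sin β))/8 = -12.319662, |c| > 1 → infeasible
LRL: c = (6 − d² + 2cos(α−β) − 2d(sin α − sin β))/8 = -22.420636, |c| > 1 → infeasible
Shortest: RSR with L = 57.592730 m ≈ 57.5927 m
Convert RSR to answer units (arcs ×180/π): t = 1.620129·180/π = 92.8266°, p = ρ·p = 4.56·10.322659 = 47.0713 m, q = 0.687196·180/π = 39.3734°, L = 57.5927 m.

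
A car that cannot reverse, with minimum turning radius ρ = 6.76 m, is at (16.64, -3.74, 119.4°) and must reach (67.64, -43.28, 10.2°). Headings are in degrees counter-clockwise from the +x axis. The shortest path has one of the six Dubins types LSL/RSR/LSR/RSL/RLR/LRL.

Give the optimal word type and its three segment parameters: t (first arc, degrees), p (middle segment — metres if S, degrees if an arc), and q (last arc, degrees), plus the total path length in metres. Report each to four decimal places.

RSL: t = 172.6466°, p = 55.2850 m, q = 63.4466°, L = 83.1403 m

Let ψ = atan2(Δy, Δx) = atan2(-39.54, 51.00) = -37.7862° be the start→goal bearing.
Normalize: d = |goal − start| / ρ = 64.532252/6.76 = 9.546191, α = (θ_start − ψ) mod 360° = 157.1862° = 2.743417 rad, β = (θ_goal − ψ) mod 360° = 47.9862° = 0.837517 rad.
Common terms: sin α = 0.387737, cos α = -0.921770, sin β = 0.742984, cos β = 0.669309, cos(α−β) = -0.328867, d² = 91.129766. Work in radians in the unit-radius frame; every candidate has L = ρ·(t + p + q).
LSL: p² = 2 + d² − 2cos(α−β) + 2d(sin α − sin β) = 87.005001; p = √p² = 9.327647; φ = atan2(cos β − cos α, d + sin α − sin β) = 0.171415 rad; t = (φ − α) mod 2π = 3.711183 rad, q = (β − φ) mod 2π = 0.666102 rad → L = 6.76·(3.711183 + 9.327647 + 0.666102) = 6.76·13.704933 = 92.645346 m
RSR: p² = 2 + d² − 2cos(α−β) + 2d(sin β − sin α) = 100.569998; p = √p² = 10.028459; φ = atan2(cos α − cos β, d − sin α + sin β) = -0.159330 rad; t = (α − φ) mod 2π = 2.902747 rad, q = (φ − β) mod 2π = 5.286338 rad → L = 6.76·(2.902747 + 10.028459 + 5.286338) = 6.76·18.217544 = 123.150599 m
LSR: p² = d² − 2 + 2cos(α−β) + 2d(sin α + sin β) = 110.060194; p = √p² = 10.490958; φ = atan2(−cos α − cos β, d + sin α + sin β) − atan2(−2, p) = 0.212021 rad; t = (φ − α) mod 2π = 3.751789 rad, q = (φ − β) mod 2π = 5.657689 rad → L = 6.76·(3.751789 + 10.490958 + 5.657689) = 6.76·19.900436 = 134.526947 m
RSL: p² = d² − 2 + 2cos(α−β) − 2d(sin α + sin β) = 66.883871; p = √p² = 8.178256; φ = atan2(cos α + cos β, d − sin α − sin β) − atan2(2, p) = -0.269834 rad; t = (α − φ) mod 2π = 3.013251 rad, q = (β − φ) mod 2π = 1.107352 rad → L = 6.76·(3.013251 + 8.178256 + 1.107352) = 6.76·12.298859 = 83.140284 m
RLR: c = (6 − d² + 2cos(α−β) + 2d(sin α − sin β))/8 = -11.571250, |c| > 1 → infeasible
LRL: c = (6 − d² + 2cos(α−β) − 2d(sin α − sin β))/8 = -9.875625, |c| > 1 → infeasible
Shortest: RSL with L = 83.140284 m ≈ 83.1403 m
Convert RSL to answer units (arcs ×180/π): t = 3.013251·180/π = 172.6466°, p = ρ·p = 6.76·8.178256 = 55.2850 m, q = 1.107352·180/π = 63.4466°, L = 83.1403 m.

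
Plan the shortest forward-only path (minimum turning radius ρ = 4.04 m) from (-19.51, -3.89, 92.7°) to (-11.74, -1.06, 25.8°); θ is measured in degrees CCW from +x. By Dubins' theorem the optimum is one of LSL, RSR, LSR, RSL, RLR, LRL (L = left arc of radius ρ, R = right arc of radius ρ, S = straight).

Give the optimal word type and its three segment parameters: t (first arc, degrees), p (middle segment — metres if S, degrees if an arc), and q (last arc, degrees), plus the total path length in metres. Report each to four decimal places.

LRL: t = 72.5985°, p = 263.5374°, q = 124.0389°, L = 32.4475 m

Let ψ = atan2(Δy, Δx) = atan2(2.83, 7.77) = 20.0127° be the start→goal bearing.
Normalize: d = |goal − start| / ρ = 8.269329/4.04 = 2.046864, α = (θ_start − ψ) mod 360° = 72.6873° = 1.268633 rad, β = (θ_goal − ψ) mod 360° = 5.7873° = 0.101007 rad.
Common terms: sin α = 0.954695, cos α = 0.297587, sin β = 0.100836, cos β = 0.994903, cos(α−β) = 0.392337, d² = 4.189651. Work in radians in the unit-radius frame; every candidate has L = ρ·(t + p + q).
LSL: p² = 2 + d² − 2cos(α−β) + 2d(sin α − sin β) = 8.900443; p = √p² = 2.983361; φ = atan2(cos β − cos α, d + sin α − sin β) = 0.235918 rad; t = (φ − α) mod 2π = 5.250470 rad, q = (β − φ) mod 2π = 6.148275 rad → L = 4.04·(5.250470 + 2.983361 + 6.148275) = 4.04·14.382106 = 58.103709 m
RSR: p² = 2 + d² − 2cos(α−β) + 2d(sin β − sin α) = 1.909510; p = √p² = 1.381850; φ = atan2(cos α − cos β, d − sin α + sin β) = -0.528948 rad; t = (α − φ) mod 2π = 1.797580 rad, q = (φ − β) mod 2π = 5.653230 rad → L = 4.04·(1.797580 + 1.381850 + 5.653230) = 4.04·8.832661 = 35.683949 m
LSR: p² = d² − 2 + 2cos(α−β) + 2d(sin α + sin β) = 7.295379; p = √p² = 2.700996; φ = atan2(−cos α − cos β, d + sin α + sin β) − atan2(−2, p) = 0.242629 rad; t = (φ − α) mod 2π = 5.257182 rad, q = (φ − β) mod 2π = 0.141622 rad → L = 4.04·(5.257182 + 2.700996 + 0.141622) = 4.04·8.099800 = 32.723191 m
RSL: p² = d² − 2 + 2cos(α−β) − 2d(sin α + sin β) = -1.346729 < 0 → infeasible
RLR: c = (6 − d² + 2cos(α−β) + 2d(sin α − sin β))/8 = 0.761311; p = 2π − arccos c = 5.577722 rad; φ = atan2(cos α − cos β, d − sin α + sin β) = -0.528948 rad; t = (α − φ + p/2) mod 2π = 4.586442 rad, q = (α − β − t + p) mod 2π = 2.158906 rad → L = 4.04·(4.586442 + 5.577722 + 2.158906) = 4.04·12.323069 = 49.785200 m
LRL: c = (6 − d² + 2cos(α−β) − 2d(sin α − sin β))/8 = -0.112555; p = 2π − arccos c = 4.599595 rad; φ = atan2(cos β − cos α, d + sin α − sin β) = 0.235918 rad; t = (φ − α + p/2) mod 2π = 1.267082 rad, q = (β − α − t + p) mod 2π = 2.164887 rad → L = 4.04·(1.267082 + 4.599595 + 2.164887) = 4.04·8.031564 = 32.447519 m
Shortest: LRL with L = 32.447519 m ≈ 32.4475 m
Convert LRL to answer units (arcs ×180/π): t = 1.267082·180/π = 72.5985°, p = 4.599595·180/π = 263.5374°, q = 2.164887·180/π = 124.0389°, L = 32.4475 m.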